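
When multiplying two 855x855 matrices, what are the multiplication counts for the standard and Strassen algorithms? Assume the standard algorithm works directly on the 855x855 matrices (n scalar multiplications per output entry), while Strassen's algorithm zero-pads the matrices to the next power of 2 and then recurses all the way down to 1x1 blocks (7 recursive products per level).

Matrix multiplication for 855x855 matrices:

Strassen's algorithm requires power-of-2 dimensions. Pad 855x855 to 1024x1024 (next power of 2).

Standard algorithm: 855^3 = 625026375 multiplications
Strassen's algorithm: 7^(log2(1024)) = 7^10 = 282475249 multiplications
Savings: 625026375 - 282475249 = 342551126 multiplications

Standard: 625026375 multiplications (855^3). Strassen: 282475249 multiplications (7^10, after padding to 1024x1024). Strassen reduces 8 recursive multiplications to 7 at each level.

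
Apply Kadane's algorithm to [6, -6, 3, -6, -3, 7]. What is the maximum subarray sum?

Using Kadane's algorithm on [6, -6, 3, -6, -3, 7]:

Scanning through the array:
Position 1 (value -6): max_ending_here = 0, max_so_far = 6
Position 2 (value 3): max_ending_here = 3, max_so_far = 6
Position 3 (value -6): max_ending_here = -3, max_so_far = 6
Position 4 (value -3): max_ending_here = -3, max_so_far = 6
Position 5 (value 7): max_ending_here = 7, max_so_far = 7

Maximum subarray: [7]
Maximum sum: 7

The maximum subarray is [7] with sum 7. This subarray runs from index 5 to index 5.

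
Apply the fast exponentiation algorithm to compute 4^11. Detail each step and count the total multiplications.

Computing 4^11 by squaring (build up from 4^1; each line after the first costs one multiplication):

4^1 = 4
4^2 = (4^1)^2 = 4^2 = 16
4^4 = (4^2)^2 = 16^2 = 256
4^5 = 4 * 4^4 = 4 * 256 = 1024
4^10 = (4^5)^2 = 1024^2 = 1048576
4^11 = 4 * 4^10 = 4 * 1048576 = 4194304

Result: 4194304
Multiplications needed: 5 (5 lines after 4^1)

4^11 = 4194304. Using exponentiation by squaring, this requires 5 multiplications. The key idea: if the exponent is even, square the half-power; if odd, multiply by the base once.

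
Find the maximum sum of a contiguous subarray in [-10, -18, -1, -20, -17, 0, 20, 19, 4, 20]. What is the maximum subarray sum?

Using Kadane's algorithm on [-10, -18, -1, -20, -17, 0, 20, 19, 4, 20]:

Scanning through the array:
Position 1 (value -18): max_ending_here = -18, max_so_far = -10
Position 2 (value -1): max_ending_here = -1, max_so_far = -1
Position 3 (value -20): max_ending_here = -20, max_so_far = -1
Position 4 (value -17): max_ending_here = -17, max_so_far = -1
Position 5 (value 0): max_ending_here = 0, max_so_far = 0
Position 6 (value 20): max_ending_here = 20, max_so_far = 20
Position 7 (value 19): max_ending_here = 39, max_so_far = 39
Position 8 (value 4): max_ending_here = 43, max_so_far = 43
Position 9 (value 20): max_ending_here = 63, max_so_far = 63

Maximum subarray: [0, 20, 19, 4, 20]
Maximum sum: 63

The maximum subarray is [0, 20, 19, 4, 20] with sum 63. This subarray runs from index 5 to index 9.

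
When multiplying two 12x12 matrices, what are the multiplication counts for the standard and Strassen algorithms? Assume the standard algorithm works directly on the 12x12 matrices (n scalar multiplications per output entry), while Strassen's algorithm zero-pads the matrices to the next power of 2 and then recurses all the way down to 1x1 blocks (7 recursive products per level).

Matrix multiplication for 12x12 matrices:

Strassen's algorithm requires power-of-2 dimensions. Pad 12x12 to 16x16 (next power of 2).

Standard algorithm: 12^3 = 1728 multiplications
Strassen's algorithm: 7^(log2(16)) = 7^4 = 2401 multiplications
Difference: 1728 - 2401 = -673 (Strassen uses MORE here due to padding overhead — for small or just-over-power-of-2 n, padding can outweigh the per-level savings)

Standard: 1728 multiplications (12^3). Strassen: 2401 multiplications (7^4, after padding to 16x16). Strassen reduces 8 recursive multiplications to 7 at each level.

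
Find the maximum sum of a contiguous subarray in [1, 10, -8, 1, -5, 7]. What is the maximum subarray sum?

Using Kadane's algorithm on [1, 10, -8, 1, -5, 7]:

Scanning through the array:
Position 1 (value 10): max_ending_here = 11, max_so_far = 11
Position 2 (value -8): max_ending_here = 3, max_so_far = 11
Position 3 (value 1): max_ending_here = 4, max_so_far = 11
Position 4 (value -5): max_ending_here = -1, max_so_far = 11
Position 5 (value 7): max_ending_here = 7, max_so_far = 11

Maximum subarray: [1, 10]
Maximum sum: 11

The maximum subarray is [1, 10] with sum 11. This subarray runs from index 0 to index 1.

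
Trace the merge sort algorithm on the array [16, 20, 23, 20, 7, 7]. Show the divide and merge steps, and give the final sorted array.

Merge sort trace:

Split: [16, 20, 23, 20, 7, 7] -> [16, 20, 23] and [20, 7, 7]
  Split: [16, 20, 23] -> [16] and [20, 23]
    Split: [20, 23] -> [20] and [23]
    Merge: [20] + [23] -> [20, 23]
  Merge: [16] + [20, 23] -> [16, 20, 23]
  Split: [20, 7, 7] -> [20] and [7, 7]
    Split: [7, 7] -> [7] and [7]
    Merge: [7] + [7] -> [7, 7]
  Merge: [20] + [7, 7] -> [7, 7, 20]
Merge: [16, 20, 23] + [7, 7, 20] -> [7, 7, 16, 20, 20, 23]

Final sorted array: [7, 7, 16, 20, 20, 23]

The merge sort proceeds by recursively splitting the array and merging sorted halves.
After all merges, the sorted array is [7, 7, 16, 20, 20, 23].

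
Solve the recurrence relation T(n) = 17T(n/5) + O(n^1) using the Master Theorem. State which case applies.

Master Theorem for T(n) = 17T(n/5) + O(n^1):

a = 17, b = 5, c = 1
log_b(a) = log_5(17) = 1.7604

Case 1: c = 1 < log_5(17) = 1.7604
T(n) = O(n^(log_5 17))

For T(n) = 17T(n/5) + O(n^1): log_5(17) = 1.7604. This is Case 1 of the Master Theorem (c < log_b(a), work dominated by leaves), giving O(n^(log_5 17)).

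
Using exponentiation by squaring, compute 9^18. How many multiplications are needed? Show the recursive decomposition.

Computing 9^18 by squaring (build up from 9^1; each line after the first costs one multiplication):

9^1 = 9
9^2 = (9^1)^2 = 9^2 = 81
9^4 = (9^2)^2 = 81^2 = 6561
9^8 = (9^4)^2 = 6561^2 = 43046721
9^9 = 9 * 9^8 = 9 * 43046721 = 387420489
9^18 = (9^9)^2 = 387420489^2 = 150094635296999121

Result: 150094635296999121
Multiplications needed: 5 (5 lines after 9^1)

9^18 = 150094635296999121. Using exponentiation by squaring, this requires 5 multiplications. The key idea: if the exponent is even, square the half-power; if odd, multiply by the base once.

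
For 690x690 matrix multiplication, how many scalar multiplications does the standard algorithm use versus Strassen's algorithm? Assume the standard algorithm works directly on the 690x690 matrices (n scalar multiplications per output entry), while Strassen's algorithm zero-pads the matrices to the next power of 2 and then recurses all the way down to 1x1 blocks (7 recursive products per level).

Matrix multiplication for 690x690 matrices:

Strassen's algorithm requires power-of-2 dimensions. Pad 690x690 to 1024x1024 (next power of 2).

Standard algorithm: 690^3 = 328509000 multiplications
Strassen's algorithm: 7^(log2(1024)) = 7^10 = 282475249 multiplications
Savings: 328509000 - 282475249 = 46033751 multiplications

Standard: 328509000 multiplications (690^3). Strassen: 282475249 multiplications (7^10, after padding to 1024x1024). Strassen reduces 8 recursive multiplications to 7 at each level.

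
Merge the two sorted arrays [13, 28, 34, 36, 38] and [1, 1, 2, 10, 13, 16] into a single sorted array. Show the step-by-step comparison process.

Merging process:

Compare 13 vs 1: take 1 from right. Merged: [1]
Compare 13 vs 1: take 1 from right. Merged: [1, 1]
Compare 13 vs 2: take 2 from right. Merged: [1, 1, 2]
Compare 13 vs 10: take 10 from right. Merged: [1, 1, 2, 10]
Compare 13 vs 13: take 13 from left. Merged: [1, 1, 2, 10, 13]
Compare 28 vs 13: take 13 from right. Merged: [1, 1, 2, 10, 13, 13]
Compare 28 vs 16: take 16 from right. Merged: [1, 1, 2, 10, 13, 13, 16]
Append remaining from left: [28, 34, 36, 38]. Merged: [1, 1, 2, 10, 13, 13, 16, 28, 34, 36, 38]

Final merged array: [1, 1, 2, 10, 13, 13, 16, 28, 34, 36, 38]
Total comparisons: 7

The merged array is [1, 1, 2, 10, 13, 13, 16, 28, 34, 36, 38], requiring 7 comparisons. The merge step runs in O(n) time where n is the total number of elements.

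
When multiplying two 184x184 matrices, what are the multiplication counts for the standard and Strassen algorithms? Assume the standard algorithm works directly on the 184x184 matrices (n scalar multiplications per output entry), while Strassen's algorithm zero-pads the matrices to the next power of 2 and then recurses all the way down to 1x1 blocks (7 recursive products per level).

Matrix multiplication for 184x184 matrices:

Strassen's algorithm requires power-of-2 dimensions. Pad 184x184 to 256x256 (next power of 2).

Standard algorithm: 184^3 = 6229504 multiplications
Strassen's algorithm: 7^(log2(256)) = 7^8 = 5764801 multiplications
Savings: 6229504 - 5764801 = 464703 multiplications

Standard: 6229504 multiplications (184^3). Strassen: 5764801 multiplications (7^8, after padding to 256x256). Strassen reduces 8 recursive multiplications to 7 at each level.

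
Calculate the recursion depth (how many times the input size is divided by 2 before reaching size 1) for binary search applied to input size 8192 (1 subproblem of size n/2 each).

For divide and conquer with division factor 2:

Problem sizes at each level:
Level 0: 8192
Level 1: 4096
Level 2: 2048
Level 3: 1024
Level 4: 512
Level 5: 256
Level 6: 128
Level 7: 64
Level 8: 32
Level 9: 16
Level 10: 8
Level 11: 4
Level 12: 2
Level 13: 1

The root is level 0 and the size-1 base case is level 13 (the tree spans levels 0 through 13, i.e. 14 levels counting the root), so the depth is the number of divisions: log_2(8192) = 13

The recursion tree depth is log_2(8192) = 13. At each level, the problem size is divided by 2, so it takes 13 divisions to reduce to a base case of size 1. The algorithm makes 1 recursive call at each level.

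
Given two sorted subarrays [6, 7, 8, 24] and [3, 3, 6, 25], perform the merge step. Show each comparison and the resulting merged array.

Merging process:

Compare 6 vs 3: take 3 from right. Merged: [3]
Compare 6 vs 3: take 3 from right. Merged: [3, 3]
Compare 6 vs 6: take 6 from left. Merged: [3, 3, 6]
Compare 7 vs 6: take 6 from right. Merged: [3, 3, 6, 6]
Compare 7 vs 25: take 7 from left. Merged: [3, 3, 6, 6, 7]
Compare 8 vs 25: take 8 from left. Merged: [3, 3, 6, 6, 7, 8]
Compare 24 vs 25: take 24 from left. Merged: [3, 3, 6, 6, 7, 8, 24]
Append remaining from right: [25]. Merged: [3, 3, 6, 6, 7, 8, 24, 25]

Final merged array: [3, 3, 6, 6, 7, 8, 24, 25]
Total comparisons: 7

The merged array is [3, 3, 6, 6, 7, 8, 24, 25], requiring 7 comparisons. The merge step runs in O(n) time where n is the total number of elements.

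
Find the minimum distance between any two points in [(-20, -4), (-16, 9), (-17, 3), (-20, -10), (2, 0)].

Computing all pairwise distances among 5 points:

d((-20, -4), (-16, 9)) = 13.6015
d((-20, -4), (-17, 3)) = 7.6158
d((-20, -4), (-20, -10)) = 6.0 <-- minimum
d((-20, -4), (2, 0)) = 22.3607
d((-16, 9), (-17, 3)) = 6.0828
d((-16, 9), (-20, -10)) = 19.4165
d((-16, 9), (2, 0)) = 20.1246
d((-17, 3), (-20, -10)) = 13.3417
d((-17, 3), (2, 0)) = 19.2354
d((-20, -10), (2, 0)) = 24.1661

Closest pair: (-20, -4) and (-20, -10) with distance 6.0

The closest pair is (-20, -4) and (-20, -10) with Euclidean distance 6.0. For 5 points, brute-force pairwise comparison is shown above. For large n, the divide-and-conquer algorithm (sort by x, recurse on halves, check the dividing strip) achieves O(n log n).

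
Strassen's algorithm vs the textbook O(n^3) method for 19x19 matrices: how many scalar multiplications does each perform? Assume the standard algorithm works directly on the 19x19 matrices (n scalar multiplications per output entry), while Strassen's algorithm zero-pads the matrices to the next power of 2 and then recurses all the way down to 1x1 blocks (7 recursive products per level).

Matrix multiplication for 19x19 matrices:

Strassen's algorithm requires power-of-2 dimensions. Pad 19x19 to 32x32 (next power of 2).

Standard algorithm: 19^3 = 6859 multiplications
Strassen's algorithm: 7^(log2(32)) = 7^5 = 16807 multiplications
Difference: 6859 - 16807 = -9948 (Strassen uses MORE here due to padding overhead — for small or just-over-power-of-2 n, padding can outweigh the per-level savings)

Standard: 6859 multiplications (19^3). Strassen: 16807 multiplications (7^5, after padding to 32x32). Strassen reduces 8 recursive multiplications to 7 at each level.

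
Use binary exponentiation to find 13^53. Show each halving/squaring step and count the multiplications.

Computing 13^53 by squaring (build up from 13^1; each line after the first costs one multiplication):

13^1 = 13
13^2 = (13^1)^2 = 13^2 = 169
13^3 = 13 * 13^2 = 13 * 169 = 2197
13^6 = (13^3)^2 = 2197^2 = 4826809
13^12 = (13^6)^2 = 4826809^2 = 23298085122481
13^13 = 13 * 13^12 = 13 * 23298085122481 = 302875106592253
13^26 = (13^13)^2 = 302875106592253^2 = 91733330193268616658399616009
13^52 = (13^26)^2 = 91733330193268616658399616009^2 = 8415003868347247618489696679505181495471801448798649088081
13^53 = 13 * 13^52 = 13 * 8415003868347247618489696679505181495471801448798649088081 = 109395050288514219040366056833567359441133418834382438145053

Result: 109395050288514219040366056833567359441133418834382438145053
Multiplications needed: 8 (8 lines after 13^1)

13^53 = 109395050288514219040366056833567359441133418834382438145053. Using exponentiation by squaring, this requires 8 multiplications. The key idea: if the exponent is even, square the half-power; if odd, multiply by the base once.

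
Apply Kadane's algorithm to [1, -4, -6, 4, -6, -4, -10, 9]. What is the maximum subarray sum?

Using Kadane's algorithm on [1, -4, -6, 4, -6, -4, -10, 9]:

Scanning through the array:
Position 1 (value -4): max_ending_here = -3, max_so_far = 1
Position 2 (value -6): max_ending_here = -6, max_so_far = 1
Position 3 (value 4): max_ending_here = 4, max_so_far = 4
Position 4 (value -6): max_ending_here = -2, max_so_far = 4
Position 5 (value -4): max_ending_here = -4, max_so_far = 4
Position 6 (value -10): max_ending_here = -10, max_so_far = 4
Position 7 (value 9): max_ending_here = 9, max_so_far = 9

Maximum subarray: [9]
Maximum sum: 9

The maximum subarray is [9] with sum 9. This subarray runs from index 7 to index 7.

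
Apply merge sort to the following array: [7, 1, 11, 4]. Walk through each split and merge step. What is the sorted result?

Merge sort trace:

Split: [7, 1, 11, 4] -> [7, 1] and [11, 4]
  Split: [7, 1] -> [7] and [1]
  Merge: [7] + [1] -> [1, 7]
  Split: [11, 4] -> [11] and [4]
  Merge: [11] + [4] -> [4, 11]
Merge: [1, 7] + [4, 11] -> [1, 4, 7, 11]

Final sorted array: [1, 4, 7, 11]

The merge sort proceeds by recursively splitting the array and merging sorted halves.
After all merges, the sorted array is [1, 4, 7, 11].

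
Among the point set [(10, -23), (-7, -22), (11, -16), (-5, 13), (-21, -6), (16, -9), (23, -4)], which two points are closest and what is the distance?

Computing all pairwise distances among 7 points:

d((10, -23), (-7, -22)) = 17.0294
d((10, -23), (11, -16)) = 7.0711 <-- minimum
d((10, -23), (-5, 13)) = 39.0
d((10, -23), (-21, -6)) = 35.3553
d((10, -23), (16, -9)) = 15.2315
d((10, -23), (23, -4)) = 23.0217
d((-7, -22), (11, -16)) = 18.9737
d((-7, -22), (-5, 13)) = 35.0571
d((-7, -22), (-21, -6)) = 21.2603
d((-7, -22), (16, -9)) = 26.4197
d((-7, -22), (23, -4)) = 34.9857
d((11, -16), (-5, 13)) = 33.121
d((11, -16), (-21, -6)) = 33.5261
d((11, -16), (16, -9)) = 8.6023
d((11, -16), (23, -4)) = 16.9706
d((-5, 13), (-21, -6)) = 24.8395
d((-5, 13), (16, -9)) = 30.4138
d((-5, 13), (23, -4)) = 32.7567
d((-21, -6), (16, -9)) = 37.1214
d((-21, -6), (23, -4)) = 44.0454
d((16, -9), (23, -4)) = 8.6023

Closest pair: (10, -23) and (11, -16) with distance 7.0711

The closest pair is (10, -23) and (11, -16) with Euclidean distance 7.0711. For 7 points, brute-force pairwise comparison is shown above. For large n, the divide-and-conquer algorithm (sort by x, recurse on halves, check the dividing strip) achieves O(n log n).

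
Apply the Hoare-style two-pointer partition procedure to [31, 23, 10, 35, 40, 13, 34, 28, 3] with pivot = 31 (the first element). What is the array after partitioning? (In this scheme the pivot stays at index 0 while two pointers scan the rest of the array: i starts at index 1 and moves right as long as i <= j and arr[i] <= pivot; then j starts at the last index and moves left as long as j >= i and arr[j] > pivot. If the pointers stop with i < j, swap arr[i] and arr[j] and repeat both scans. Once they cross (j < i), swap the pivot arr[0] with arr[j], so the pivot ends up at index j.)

Hoare-style two-pointer partition with pivot = 31:

Initial array: [31, 23, 10, 35, 40, 13, 34, 28, 3]

Pointers start at i = 1, j = 8.
i stops at index 3 (arr[3]=35 > 31), j stops at index 8 (arr[8]=3 <= 31): swap arr[3] and arr[8], array becomes [31, 23, 10, 3, 40, 13, 34, 28, 35]
i stops at index 4 (arr[4]=40 > 31), j stops at index 7 (arr[7]=28 <= 31): swap arr[4] and arr[7], array becomes [31, 23, 10, 3, 28, 13, 34, 40, 35]
i ends at 6, j ends at 5: the pointers have crossed (j < i), so scanning stops.

Swap pivot arr[0] with arr[5] to place pivot at position 5: [13, 23, 10, 3, 28, 31, 34, 40, 35]
Pivot position: 5

After partitioning with pivot 31, the array becomes [13, 23, 10, 3, 28, 31, 34, 40, 35]. The pivot is placed at index 5. All elements to the left of the pivot are <= 31, and all elements to the right are > 31.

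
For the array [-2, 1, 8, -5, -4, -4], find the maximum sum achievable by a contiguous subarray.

Using Kadane's algorithm on [-2, 1, 8, -5, -4, -4]:

Scanning through the array:
Position 1 (value 1): max_ending_here = 1, max_so_far = 1
Position 2 (value 8): max_ending_here = 9, max_so_far = 9
Position 3 (value -5): max_ending_here = 4, max_so_far = 9
Position 4 (value -4): max_ending_here = 0, max_so_far = 9
Position 5 (value -4): max_ending_here = -4, max_so_far = 9

Maximum subarray: [1, 8]
Maximum sum: 9

The maximum subarray is [1, 8] with sum 9. This subarray runs from index 1 to index 2.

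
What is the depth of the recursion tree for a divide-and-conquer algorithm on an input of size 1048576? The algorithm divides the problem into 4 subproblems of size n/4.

For divide and conquer with division factor 4:

Problem sizes at each level:
Level 0: 1048576
Level 1: 262144
Level 2: 65536
Level 3: 16384
Level 4: 4096
Level 5: 1024
Level 6: 256
Level 7: 64
Level 8: 16
Level 9: 4
Level 10: 1

The root is level 0 and the size-1 base case is level 10 (the tree spans levels 0 through 10, i.e. 11 levels counting the root), so the depth is the number of divisions: log_4(1048576) = 10

The recursion tree depth is log_4(1048576) = 10. At each level, the problem size is divided by 4, so it takes 10 divisions to reduce to a base case of size 1. The algorithm makes 4 recursive calls at each level.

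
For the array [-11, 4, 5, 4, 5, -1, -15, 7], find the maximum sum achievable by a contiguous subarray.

Using Kadane's algorithm on [-11, 4, 5, 4, 5, -1, -15, 7]:

Scanning through the array:
Position 1 (value 4): max_ending_here = 4, max_so_far = 4
Position 2 (value 5): max_ending_here = 9, max_so_far = 9
Position 3 (value 4): max_ending_here = 13, max_so_far = 13
Position 4 (value 5): max_ending_here = 18, max_so_far = 18
Position 5 (value -1): max_ending_here = 17, max_so_far = 18
Position 6 (value -15): max_ending_here = 2, max_so_far = 18
Position 7 (value 7): max_ending_here = 9, max_so_far = 18

Maximum subarray: [4, 5, 4, 5]
Maximum sum: 18

The maximum subarray is [4, 5, 4, 5] with sum 18. This subarray runs from index 1 to index 4.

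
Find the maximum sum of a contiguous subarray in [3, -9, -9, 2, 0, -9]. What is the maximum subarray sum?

Using Kadane's algorithm on [3, -9, -9, 2, 0, -9]:

Scanning through the array:
Position 1 (value -9): max_ending_here = -6, max_so_far = 3
Position 2 (value -9): max_ending_here = -9, max_so_far = 3
Position 3 (value 2): max_ending_here = 2, max_so_far = 3
Position 4 (value 0): max_ending_here = 2, max_so_far = 3
Position 5 (value -9): max_ending_here = -7, max_so_far = 3

Maximum subarray: [3]
Maximum sum: 3

The maximum subarray is [3] with sum 3. This subarray runs from index 0 to index 0.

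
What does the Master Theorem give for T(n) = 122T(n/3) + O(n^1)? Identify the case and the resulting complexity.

Master Theorem for T(n) = 122T(n/3) + O(n^1):

a = 122, b = 3, c = 1
log_b(a) = log_3(122) = 4.3728

Case 1: c = 1 < log_3(122) = 4.3728
T(n) = O(n^(log_3 122))

For T(n) = 122T(n/3) + O(n^1): log_3(122) = 4.3728. This is Case 1 of the Master Theorem (c < log_b(a), work dominated by leaves), giving O(n^(log_3 122)).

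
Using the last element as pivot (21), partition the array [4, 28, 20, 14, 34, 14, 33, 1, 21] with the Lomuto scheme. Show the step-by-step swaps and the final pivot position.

Lomuto partition with pivot = 21:

Initial array: [4, 28, 20, 14, 34, 14, 33, 1, 21]

arr[0]=4 <= 21: swap with position 0, array becomes [4, 28, 20, 14, 34, 14, 33, 1, 21]
arr[1]=28 > 21: no swap
arr[2]=20 <= 21: swap with position 1, array becomes [4, 20, 28, 14, 34, 14, 33, 1, 21]
arr[3]=14 <= 21: swap with position 2, array becomes [4, 20, 14, 28, 34, 14, 33, 1, 21]
arr[4]=34 > 21: no swap
arr[5]=14 <= 21: swap with position 3, array becomes [4, 20, 14, 14, 34, 28, 33, 1, 21]
arr[6]=33 > 21: no swap
arr[7]=1 <= 21: swap with position 4, array becomes [4, 20, 14, 14, 1, 28, 33, 34, 21]

Place pivot at position 5: [4, 20, 14, 14, 1, 21, 33, 34, 28]
Pivot position: 5

After partitioning with pivot 21, the array becomes [4, 20, 14, 14, 1, 21, 33, 34, 28]. The pivot is placed at index 5. All elements to the left of the pivot are <= 21, and all elements to the right are > 21.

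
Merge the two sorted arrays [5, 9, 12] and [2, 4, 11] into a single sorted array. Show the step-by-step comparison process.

Merging process:

Compare 5 vs 2: take 2 from right. Merged: [2]
Compare 5 vs 4: take 4 from right. Merged: [2, 4]
Compare 5 vs 11: take 5 from left. Merged: [2, 4, 5]
Compare 9 vs 11: take 9 from left. Merged: [2, 4, 5, 9]
Compare 12 vs 11: take 11 from right. Merged: [2, 4, 5, 9, 11]
Append remaining from left: [12]. Merged: [2, 4, 5, 9, 11, 12]

Final merged array: [2, 4, 5, 9, 11, 12]
Total comparisons: 5

The merged array is [2, 4, 5, 9, 11, 12], requiring 5 comparisons. The merge step runs in O(n) time where n is the total number of elements.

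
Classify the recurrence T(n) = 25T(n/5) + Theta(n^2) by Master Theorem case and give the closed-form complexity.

Master Theorem for T(n) = 25T(n/5) + O(n^2):

a = 25, b = 5, c = 2
log_b(a) = log_5(25) = 2.0000

Case 2: c = 2 = log_5(25) = 2.0000
T(n) = O(n^2 log n) = O(n^2 log n)

For T(n) = 25T(n/5) + O(n^2): log_5(25) = 2.0000. This is Case 2 of the Master Theorem (c = log_b(a), equal work at all levels), giving O(n^2 log n).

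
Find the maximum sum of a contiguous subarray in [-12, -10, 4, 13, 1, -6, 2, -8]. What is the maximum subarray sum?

Using Kadane's algorithm on [-12, -10, 4, 13, 1, -6, 2, -8]:

Scanning through the array:
Position 1 (value -10): max_ending_here = -10, max_so_far = -10
Position 2 (value 4): max_ending_here = 4, max_so_far = 4
Position 3 (value 13): max_ending_here = 17, max_so_far = 17
Position 4 (value 1): max_ending_here = 18, max_so_far = 18
Position 5 (value -6): max_ending_here = 12, max_so_far = 18
Position 6 (value 2): max_ending_here = 14, max_so_far = 18
Position 7 (value -8): max_ending_here = 6, max_so_far = 18

Maximum subarray: [4, 13, 1]
Maximum sum: 18

The maximum subarray is [4, 13, 1] with sum 18. This subarray runs from index 2 to index 4.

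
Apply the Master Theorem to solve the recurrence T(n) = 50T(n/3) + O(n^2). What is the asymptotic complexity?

Master Theorem for T(n) = 50T(n/3) + O(n^2):

a = 50, b = 3, c = 2
log_b(a) = log_3(50) = 3.5609

Case 1: c = 2 < log_3(50) = 3.5609
T(n) = O(n^(log_3 50))

For T(n) = 50T(n/3) + O(n^2): log_3(50) = 3.5609. This is Case 1 of the Master Theorem (c < log_b(a), work dominated by leaves), giving O(n^(log_3 50)).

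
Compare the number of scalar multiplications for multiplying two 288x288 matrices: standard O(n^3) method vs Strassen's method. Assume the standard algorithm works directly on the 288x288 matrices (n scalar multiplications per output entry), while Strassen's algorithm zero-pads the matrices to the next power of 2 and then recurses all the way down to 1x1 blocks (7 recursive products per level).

Matrix multiplication for 288x288 matrices:

Strassen's algorithm requires power-of-2 dimensions. Pad 288x288 to 512x512 (next power of 2).

Standard algorithm: 288^3 = 23887872 multiplications
Strassen's algorithm: 7^(log2(512)) = 7^9 = 40353607 multiplications
Difference: 23887872 - 40353607 = -16465735 (Strassen uses MORE here due to padding overhead — for small or just-over-power-of-2 n, padding can outweigh the per-level savings)

Standard: 23887872 multiplications (288^3). Strassen: 40353607 multiplications (7^9, after padding to 512x512). Strassen reduces 8 recursive multiplications to 7 at each level.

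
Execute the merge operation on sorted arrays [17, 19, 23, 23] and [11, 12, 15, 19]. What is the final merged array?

Merging process:

Compare 17 vs 11: take 11 from right. Merged: [11]
Compare 17 vs 12: take 12 from right. Merged: [11, 12]
Compare 17 vs 15: take 15 from right. Merged: [11, 12, 15]
Compare 17 vs 19: take 17 from left. Merged: [11, 12, 15, 17]
Compare 19 vs 19: take 19 from left. Merged: [11, 12, 15, 17, 19]
Compare 23 vs 19: take 19 from right. Merged: [11, 12, 15, 17, 19, 19]
Append remaining from left: [23, 23]. Merged: [11, 12, 15, 17, 19, 19, 23, 23]

Final merged array: [11, 12, 15, 17, 19, 19, 23, 23]
Total comparisons: 6

The merged array is [11, 12, 15, 17, 19, 19, 23, 23], requiring 6 comparisons. The merge step runs in O(n) time where n is the total number of elements.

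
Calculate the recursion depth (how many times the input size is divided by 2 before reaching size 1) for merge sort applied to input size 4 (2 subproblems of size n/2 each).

For divide and conquer with division factor 2:

Problem sizes at each level:
Level 0: 4
Level 1: 2
Level 2: 1

The root is level 0 and the size-1 base case is level 2 (the tree spans levels 0 through 2, i.e. 3 levels counting the root), so the depth is the number of divisions: log_2(4) = 2

The recursion tree depth is log_2(4) = 2. At each level, the problem size is divided by 2, so it takes 2 divisions to reduce to a base case of size 1. The algorithm makes 2 recursive calls at each level.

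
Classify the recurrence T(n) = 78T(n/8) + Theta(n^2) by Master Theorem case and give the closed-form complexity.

Master Theorem for T(n) = 78T(n/8) + O(n^2):

a = 78, b = 8, c = 2
log_b(a) = log_8(78) = 2.0951

Case 1: c = 2 < log_8(78) = 2.0951
T(n) = O(n^(log_8 78))

For T(n) = 78T(n/8) + O(n^2): log_8(78) = 2.0951. This is Case 1 of the Master Theorem (c < log_b(a), work dominated by leaves), giving O(n^(log_8 78)).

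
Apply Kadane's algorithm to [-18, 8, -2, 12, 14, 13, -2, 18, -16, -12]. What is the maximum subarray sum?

Using Kadane's algorithm on [-18, 8, -2, 12, 14, 13, -2, 18, -16, -12]:

Scanning through the array:
Position 1 (value 8): max_ending_here = 8, max_so_far = 8
Position 2 (value -2): max_ending_here = 6, max_so_far = 8
Position 3 (value 12): max_ending_here = 18, max_so_far = 18
Position 4 (value 14): max_ending_here = 32, max_so_far = 32
Position 5 (value 13): max_ending_here = 45, max_so_far = 45
Position 6 (value -2): max_ending_here = 43, max_so_far = 45
Position 7 (value 18): max_ending_here = 61, max_so_far = 61
Position 8 (value -16): max_ending_here = 45, max_so_far = 61
Position 9 (value -12): max_ending_here = 33, max_so_far = 61

Maximum subarray: [8, -2, 12, 14, 13, -2, 18]
Maximum sum: 61

The maximum subarray is [8, -2, 12, 14, 13, -2, 18] with sum 61. This subarray runs from index 1 to index 7.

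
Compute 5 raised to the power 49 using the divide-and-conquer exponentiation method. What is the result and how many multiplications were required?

Computing 5^49 by squaring (build up from 5^1; each line after the first costs one multiplication):

5^1 = 5
5^2 = (5^1)^2 = 5^2 = 25
5^3 = 5 * 5^2 = 5 * 25 = 125
5^6 = (5^3)^2 = 125^2 = 15625
5^12 = (5^6)^2 = 15625^2 = 244140625
5^24 = (5^12)^2 = 244140625^2 = 59604644775390625
5^48 = (5^24)^2 = 59604644775390625^2 = 3552713678800500929355621337890625
5^49 = 5 * 5^48 = 5 * 3552713678800500929355621337890625 = 17763568394002504646778106689453125

Result: 17763568394002504646778106689453125
Multiplications needed: 7 (7 lines after 5^1)

5^49 = 17763568394002504646778106689453125. Using exponentiation by squaring, this requires 7 multiplications. The key idea: if the exponent is even, square the half-power; if odd, multiply by the base once.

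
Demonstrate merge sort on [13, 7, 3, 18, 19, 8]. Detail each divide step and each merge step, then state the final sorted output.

Merge sort trace:

Split: [13, 7, 3, 18, 19, 8] -> [13, 7, 3] and [18, 19, 8]
  Split: [13, 7, 3] -> [13] and [7, 3]
    Split: [7, 3] -> [7] and [3]
    Merge: [7] + [3] -> [3, 7]
  Merge: [13] + [3, 7] -> [3, 7, 13]
  Split: [18, 19, 8] -> [18] and [19, 8]
    Split: [19, 8] -> [19] and [8]
    Merge: [19] + [8] -> [8, 19]
  Merge: [18] + [8, 19] -> [8, 18, 19]
Merge: [3, 7, 13] + [8, 18, 19] -> [3, 7, 8, 13, 18, 19]

Final sorted array: [3, 7, 8, 13, 18, 19]

The merge sort proceeds by recursively splitting the array and merging sorted halves.
After all merges, the sorted array is [3, 7, 8, 13, 18, 19].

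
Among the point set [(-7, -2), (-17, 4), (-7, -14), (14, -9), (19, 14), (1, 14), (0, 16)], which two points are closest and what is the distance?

Computing all pairwise distances among 7 points:

d((-7, -2), (-17, 4)) = 11.6619
d((-7, -2), (-7, -14)) = 12.0
d((-7, -2), (14, -9)) = 22.1359
d((-7, -2), (19, 14)) = 30.5287
d((-7, -2), (1, 14)) = 17.8885
d((-7, -2), (0, 16)) = 19.3132
d((-17, 4), (-7, -14)) = 20.5913
d((-17, 4), (14, -9)) = 33.6155
d((-17, 4), (19, 14)) = 37.3631
d((-17, 4), (1, 14)) = 20.5913
d((-17, 4), (0, 16)) = 20.8087
d((-7, -14), (14, -9)) = 21.587
d((-7, -14), (19, 14)) = 38.2099
d((-7, -14), (1, 14)) = 29.1204
d((-7, -14), (0, 16)) = 30.8058
d((14, -9), (19, 14)) = 23.5372
d((14, -9), (1, 14)) = 26.4197
d((14, -9), (0, 16)) = 28.6531
d((19, 14), (1, 14)) = 18.0
d((19, 14), (0, 16)) = 19.105
d((1, 14), (0, 16)) = 2.2361 <-- minimum

Closest pair: (1, 14) and (0, 16) with distance 2.2361

The closest pair is (1, 14) and (0, 16) with Euclidean distance 2.2361. For 7 points, brute-force pairwise comparison is shown above. For large n, the divide-and-conquer algorithm (sort by x, recurse on halves, check the dividing strip) achieves O(n log n).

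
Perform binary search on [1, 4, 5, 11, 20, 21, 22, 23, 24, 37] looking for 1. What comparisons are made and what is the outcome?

Binary search for 1 in [1, 4, 5, 11, 20, 21, 22, 23, 24, 37]:

lo=0, hi=9, mid=4, arr[mid]=20 -> 20 > 1, search left half
lo=0, hi=3, mid=1, arr[mid]=4 -> 4 > 1, search left half
lo=0, hi=0, mid=0, arr[mid]=1 -> Found target at index 0!

Binary search finds 1 at index 0 after 3 comparisons. The search repeatedly halves the search space by comparing with the middle element.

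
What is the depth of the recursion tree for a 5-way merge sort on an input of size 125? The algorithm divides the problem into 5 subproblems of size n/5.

For divide and conquer with division factor 5:

Problem sizes at each level:
Level 0: 125
Level 1: 25
Level 2: 5
Level 3: 1

The root is level 0 and the size-1 base case is level 3 (the tree spans levels 0 through 3, i.e. 4 levels counting the root), so the depth is the number of divisions: log_5(125) = 3

The recursion tree depth is log_5(125) = 3. At each level, the problem size is divided by 5, so it takes 3 divisions to reduce to a base case of size 1. The algorithm makes 5 recursive calls at each level.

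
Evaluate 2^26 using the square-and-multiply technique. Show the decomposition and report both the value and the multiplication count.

Computing 2^26 by squaring (build up from 2^1; each line after the first costs one multiplication):

2^1 = 2
2^2 = (2^1)^2 = 2^2 = 4
2^3 = 2 * 2^2 = 2 * 4 = 8
2^6 = (2^3)^2 = 8^2 = 64
2^12 = (2^6)^2 = 64^2 = 4096
2^13 = 2 * 2^12 = 2 * 4096 = 8192
2^26 = (2^13)^2 = 8192^2 = 67108864

Result: 67108864
Multiplications needed: 6 (6 lines after 2^1)

2^26 = 67108864. Using exponentiation by squaring, this requires 6 multiplications. The key idea: if the exponent is even, square the half-power; if odd, multiply by the base once.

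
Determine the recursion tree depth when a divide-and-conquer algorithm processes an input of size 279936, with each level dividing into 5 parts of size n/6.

For divide and conquer with division factor 6:

Problem sizes at each level:
Level 0: 279936
Level 1: 46656
Level 2: 7776
Level 3: 1296
Level 4: 216
Level 5: 36
Level 6: 6
Level 7: 1

The root is level 0 and the size-1 base case is level 7 (the tree spans levels 0 through 7, i.e. 8 levels counting the root), so the depth is the number of divisions: log_6(279936) = 7

The recursion tree depth is log_6(279936) = 7. At each level, the problem size is divided by 6, so it takes 7 divisions to reduce to a base case of size 1. The algorithm makes 5 recursive calls at each level.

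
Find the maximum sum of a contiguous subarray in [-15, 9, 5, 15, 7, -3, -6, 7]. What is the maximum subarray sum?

Using Kadane's algorithm on [-15, 9, 5, 15, 7, -3, -6, 7]:

Scanning through the array:
Position 1 (value 9): max_ending_here = 9, max_so_far = 9
Position 2 (value 5): max_ending_here = 14, max_so_far = 14
Position 3 (value 15): max_ending_here = 29, max_so_far = 29
Position 4 (value 7): max_ending_here = 36, max_so_far = 36
Position 5 (value -3): max_ending_here = 33, max_so_far = 36
Position 6 (value -6): max_ending_here = 27, max_so_far = 36
Position 7 (value 7): max_ending_here = 34, max_so_far = 36

Maximum subarray: [9, 5, 15, 7]
Maximum sum: 36

The maximum subarray is [9, 5, 15, 7] with sum 36. This subarray runs from index 1 to index 4.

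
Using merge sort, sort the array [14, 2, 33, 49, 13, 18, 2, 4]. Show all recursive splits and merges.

Merge sort trace:

Split: [14, 2, 33, 49, 13, 18, 2, 4] -> [14, 2, 33, 49] and [13, 18, 2, 4]
  Split: [14, 2, 33, 49] -> [14, 2] and [33, 49]
    Split: [14, 2] -> [14] and [2]
    Merge: [14] + [2] -> [2, 14]
    Split: [33, 49] -> [33] and [49]
    Merge: [33] + [49] -> [33, 49]
  Merge: [2, 14] + [33, 49] -> [2, 14, 33, 49]
  Split: [13, 18, 2, 4] -> [13, 18] and [2, 4]
    Split: [13, 18] -> [13] and [18]
    Merge: [13] + [18] -> [13, 18]
    Split: [2, 4] -> [2] and [4]
    Merge: [2] + [4] -> [2, 4]
  Merge: [13, 18] + [2, 4] -> [2, 4, 13, 18]
Merge: [2, 14, 33, 49] + [2, 4, 13, 18] -> [2, 2, 4, 13, 14, 18, 33, 49]

Final sorted array: [2, 2, 4, 13, 14, 18, 33, 49]

The merge sort proceeds by recursively splitting the array and merging sorted halves.
After all merges, the sorted array is [2, 2, 4, 13, 14, 18, 33, 49].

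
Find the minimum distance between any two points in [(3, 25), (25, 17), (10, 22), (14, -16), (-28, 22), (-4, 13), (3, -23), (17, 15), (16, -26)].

Computing all pairwise distances among 9 points:

d((3, 25), (25, 17)) = 23.4094
d((3, 25), (10, 22)) = 7.6158 <-- minimum
d((3, 25), (14, -16)) = 42.45
d((3, 25), (-28, 22)) = 31.1448
d((3, 25), (-4, 13)) = 13.8924
d((3, 25), (3, -23)) = 48.0
d((3, 25), (17, 15)) = 17.2047
d((3, 25), (16, -26)) = 52.6308
d((25, 17), (10, 22)) = 15.8114
d((25, 17), (14, -16)) = 34.7851
d((25, 17), (-28, 22)) = 53.2353
d((25, 17), (-4, 13)) = 29.2746
d((25, 17), (3, -23)) = 45.6508
d((25, 17), (17, 15)) = 8.2462
d((25, 17), (16, -26)) = 43.9318
d((10, 22), (14, -16)) = 38.2099
d((10, 22), (-28, 22)) = 38.0
d((10, 22), (-4, 13)) = 16.6433
d((10, 22), (3, -23)) = 45.5412
d((10, 22), (17, 15)) = 9.8995
d((10, 22), (16, -26)) = 48.3735
d((14, -16), (-28, 22)) = 56.6392
d((14, -16), (-4, 13)) = 34.1321
d((14, -16), (3, -23)) = 13.0384
d((14, -16), (17, 15)) = 31.1448
d((14, -16), (16, -26)) = 10.198
d((-28, 22), (-4, 13)) = 25.632
d((-28, 22), (3, -23)) = 54.6443
d((-28, 22), (17, 15)) = 45.5412
d((-28, 22), (16, -26)) = 65.1153
d((-4, 13), (3, -23)) = 36.6742
d((-4, 13), (17, 15)) = 21.095
d((-4, 13), (16, -26)) = 43.8292
d((3, -23), (17, 15)) = 40.4969
d((3, -23), (16, -26)) = 13.3417
d((17, 15), (16, -26)) = 41.0122

Closest pair: (3, 25) and (10, 22) with distance 7.6158

The closest pair is (3, 25) and (10, 22) with Euclidean distance 7.6158. For 9 points, brute-force pairwise comparison is shown above. For large n, the divide-and-conquer algorithm (sort by x, recurse on halves, check the dividing strip) achieves O(n log n).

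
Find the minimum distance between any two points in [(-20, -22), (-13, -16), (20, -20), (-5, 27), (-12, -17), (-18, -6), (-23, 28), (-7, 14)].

Computing all pairwise distances among 8 points:

d((-20, -22), (-13, -16)) = 9.2195
d((-20, -22), (20, -20)) = 40.05
d((-20, -22), (-5, 27)) = 51.2445
d((-20, -22), (-12, -17)) = 9.434
d((-20, -22), (-18, -6)) = 16.1245
d((-20, -22), (-23, 28)) = 50.0899
d((-20, -22), (-7, 14)) = 38.2753
d((-13, -16), (20, -20)) = 33.2415
d((-13, -16), (-5, 27)) = 43.7379
d((-13, -16), (-12, -17)) = 1.4142 <-- minimum
d((-13, -16), (-18, -6)) = 11.1803
d((-13, -16), (-23, 28)) = 45.1221
d((-13, -16), (-7, 14)) = 30.5941
d((20, -20), (-5, 27)) = 53.2353
d((20, -20), (-12, -17)) = 32.1403
d((20, -20), (-18, -6)) = 40.4969
d((20, -20), (-23, 28)) = 64.4438
d((20, -20), (-7, 14)) = 43.4166
d((-5, 27), (-12, -17)) = 44.5533
d((-5, 27), (-18, -6)) = 35.4683
d((-5, 27), (-23, 28)) = 18.0278
d((-5, 27), (-7, 14)) = 13.1529
d((-12, -17), (-18, -6)) = 12.53
d((-12, -17), (-23, 28)) = 46.3249
d((-12, -17), (-7, 14)) = 31.4006
d((-18, -6), (-23, 28)) = 34.3657
d((-18, -6), (-7, 14)) = 22.8254
d((-23, 28), (-7, 14)) = 21.2603

Closest pair: (-13, -16) and (-12, -17) with distance 1.4142

The closest pair is (-13, -16) and (-12, -17) with Euclidean distance 1.4142. For 8 points, brute-force pairwise comparison is shown above. For large n, the divide-and-conquer algorithm (sort by x, recurse on halves, check the dividing strip) achieves O(n log n).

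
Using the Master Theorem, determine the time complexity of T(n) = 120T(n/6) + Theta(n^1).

Master Theorem for T(n) = 120T(n/6) + O(n^1):

a = 120, b = 6, c = 1
log_b(a) = log_6(120) = 2.6720

Case 1: c = 1 < log_6(120) = 2.6720
T(n) = O(n^(log_6 120))

For T(n) = 120T(n/6) + O(n^1): log_6(120) = 2.6720. This is Case 1 of the Master Theorem (c < log_b(a), work dominated by leaves), giving O(n^(log_6 120)).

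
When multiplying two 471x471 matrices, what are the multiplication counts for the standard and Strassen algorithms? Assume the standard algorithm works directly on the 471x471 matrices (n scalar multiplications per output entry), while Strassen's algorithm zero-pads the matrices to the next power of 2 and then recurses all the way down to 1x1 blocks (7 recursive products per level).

Matrix multiplication for 471x471 matrices:

Strassen's algorithm requires power-of-2 dimensions. Pad 471x471 to 512x512 (next power of 2).

Standard algorithm: 471^3 = 104487111 multiplications
Strassen's algorithm: 7^(log2(512)) = 7^9 = 40353607 multiplications
Savings: 104487111 - 40353607 = 64133504 multiplications

Standard: 104487111 multiplications (471^3). Strassen: 40353607 multiplications (7^9, after padding to 512x512). Strassen reduces 8 recursive multiplications to 7 at each level.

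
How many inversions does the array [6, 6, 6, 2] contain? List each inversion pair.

Finding inversions in [6, 6, 6, 2]:

(0, 3): arr[0]=6 > arr[3]=2
(1, 3): arr[1]=6 > arr[3]=2
(2, 3): arr[2]=6 > arr[3]=2

Total inversions: 3

The array has 3 inversion(s): (0,3), (1,3), (2,3). Each pair (i,j) satisfies i < j and arr[i] > arr[j].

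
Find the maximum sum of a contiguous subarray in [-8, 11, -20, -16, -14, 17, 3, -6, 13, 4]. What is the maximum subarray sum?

Using Kadane's algorithm on [-8, 11, -20, -16, -14, 17, 3, -6, 13, 4]:

Scanning through the array:
Position 1 (value 11): max_ending_here = 11, max_so_far = 11
Position 2 (value -20): max_ending_here = -9, max_so_far = 11
Position 3 (value -16): max_ending_here = -16, max_so_far = 11
Position 4 (value -14): max_ending_here = -14, max_so_far = 11
Position 5 (value 17): max_ending_here = 17, max_so_far = 17
Position 6 (value 3): max_ending_here = 20, max_so_far = 20
Position 7 (value -6): max_ending_here = 14, max_so_far = 20
Position 8 (value 13): max_ending_here = 27, max_so_far = 27
Position 9 (value 4): max_ending_here = 31, max_so_far = 31

Maximum subarray: [17, 3, -6, 13, 4]
Maximum sum: 31

The maximum subarray is [17, 3, -6, 13, 4] with sum 31. This subarray runs from index 5 to index 9.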